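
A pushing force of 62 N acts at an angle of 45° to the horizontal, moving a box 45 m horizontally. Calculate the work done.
W = F·d·cosθ = (62)(45)cos(45°) = 1973 J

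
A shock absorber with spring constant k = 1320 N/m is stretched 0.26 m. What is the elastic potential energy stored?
PE = ½kx² = ½(1320)(0.26)² = 44.62 J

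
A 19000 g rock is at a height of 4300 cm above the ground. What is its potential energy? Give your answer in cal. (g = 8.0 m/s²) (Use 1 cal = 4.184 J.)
Convert to SI: m = 19.0 kg, h = 43.0 m
PE = mgh = (19.0)(8.0)(43.0) = 6536.0 J = 1562 cal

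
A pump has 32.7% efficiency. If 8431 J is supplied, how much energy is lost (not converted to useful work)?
W_lost = W_in(1 − η) = 8431·(1 − 0.327) = 5674 J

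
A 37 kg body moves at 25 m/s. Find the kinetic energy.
KE = ½mv² = ½(37)(25)² = 11562.5 J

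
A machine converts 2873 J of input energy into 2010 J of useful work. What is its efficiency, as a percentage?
η = W_out/W_in = 2010/2873 = 69.96%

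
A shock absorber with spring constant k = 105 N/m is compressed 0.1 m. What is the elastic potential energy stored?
PE = ½kx² = ½(105)(0.1)² = 0.525 J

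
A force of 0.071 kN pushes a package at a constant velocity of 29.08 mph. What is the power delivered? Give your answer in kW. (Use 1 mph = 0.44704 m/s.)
Convert to SI: F = 71.0 N, v = 12.9999 m/s
P = Fv = (71.0)(12.9999) = 922.995 W = 0.923 kW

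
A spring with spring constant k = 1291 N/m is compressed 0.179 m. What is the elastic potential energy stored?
PE = ½kx² = ½(1291)(0.179)² = 20.68 J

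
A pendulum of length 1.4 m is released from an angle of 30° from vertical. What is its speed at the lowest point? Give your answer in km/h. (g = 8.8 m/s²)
h = L(1 − cosθ) = 1.4(1 − cos30°) = 0.187564 m
v = √(2gh) = √(2·8.8·0.187564) = 1.8169 m/s = 6.541 km/h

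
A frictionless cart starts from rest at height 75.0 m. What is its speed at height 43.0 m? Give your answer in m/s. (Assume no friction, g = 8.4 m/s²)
mgh₁ = mgh₂ + ½mv² ⇒ v = √(2g(h₁−h₂)) = √(2·8.4·32.0) = 23.19 m/s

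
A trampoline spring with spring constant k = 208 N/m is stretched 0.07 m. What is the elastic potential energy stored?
PE = ½kx² = ½(208)(0.07)² = 0.5096 J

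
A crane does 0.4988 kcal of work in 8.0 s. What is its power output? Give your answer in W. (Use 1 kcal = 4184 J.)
Convert to SI: W = 2086.98 J, t = 8.0 s
P = W/t = 2086.98/8.0 = 260.9 W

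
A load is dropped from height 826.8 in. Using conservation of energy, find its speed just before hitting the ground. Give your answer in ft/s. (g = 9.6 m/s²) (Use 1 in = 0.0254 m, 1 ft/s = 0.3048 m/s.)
Convert to SI: h = 21.0007 m
mgh = ½mv² ⇒ v = √(2gh) = √(2·9.6·21.0007) = 20.0802 m/s = 65.88 ft/s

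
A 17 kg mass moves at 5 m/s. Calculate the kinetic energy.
KE = ½mv² = ½(17)(5)² = 212.5 J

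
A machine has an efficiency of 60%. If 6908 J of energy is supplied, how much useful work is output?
W_out = η·W_in = 0.6·6908 = 4144.8 J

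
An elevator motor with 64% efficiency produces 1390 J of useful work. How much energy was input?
W_in = W_out/η = 1390/0.64 = 2172 J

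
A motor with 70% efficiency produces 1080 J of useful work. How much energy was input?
W_in = W_out/η = 1080/0.7 = 1543 J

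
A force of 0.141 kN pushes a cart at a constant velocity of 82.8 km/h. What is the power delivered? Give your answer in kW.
Convert to SI: F = 141.0 N, v = 23.0 m/s
P = Fv = (141.0)(23.0) = 3243.0 W = 3.243 kW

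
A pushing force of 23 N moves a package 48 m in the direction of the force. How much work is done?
W = F·d = (23)(48) = 1104 J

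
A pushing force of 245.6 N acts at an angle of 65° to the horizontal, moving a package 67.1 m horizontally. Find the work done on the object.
W = F·d·cosθ = (245.6)(67.1)cos(65°) = 6965 J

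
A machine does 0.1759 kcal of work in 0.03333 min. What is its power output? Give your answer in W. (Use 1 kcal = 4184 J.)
Convert to SI: W = 735.966 J, t = 1.9998 s
P = W/t = 735.966/1.9998 = 368.0 W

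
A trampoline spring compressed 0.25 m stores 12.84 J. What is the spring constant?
k = 2·PE/x² = 2·12.84/(0.25)² = 410.9 N/m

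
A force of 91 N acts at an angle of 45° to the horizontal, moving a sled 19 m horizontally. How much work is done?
W = F·d·cosθ = (91)(19)cos(45°) = 1223 J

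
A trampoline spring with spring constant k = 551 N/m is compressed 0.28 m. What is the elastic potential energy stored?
PE = ½kx² = ½(551)(0.28)² = 21.6 J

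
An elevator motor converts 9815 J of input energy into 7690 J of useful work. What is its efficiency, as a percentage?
η = W_out/W_in = 7690/9815 = 78.35%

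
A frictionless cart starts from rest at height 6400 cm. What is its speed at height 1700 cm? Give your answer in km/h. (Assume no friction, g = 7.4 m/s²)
Convert to SI: h₁−h₂ = 47.0 m
mgh₁ = mgh₂ + ½mv² ⇒ v = √(2g(h₁−h₂)) = √(2·7.4·47.0) = 26.3742 m/s = 94.95 km/h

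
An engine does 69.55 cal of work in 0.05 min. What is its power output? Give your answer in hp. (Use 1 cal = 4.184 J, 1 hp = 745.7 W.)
Convert to SI: W = 290.997 J, t = 3.0 s
P = W/t = 290.997/3.0 = 96.9991 W = 0.1301 hp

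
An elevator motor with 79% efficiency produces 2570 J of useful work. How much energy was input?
W_in = W_out/η = 2570/0.79 = 3253 J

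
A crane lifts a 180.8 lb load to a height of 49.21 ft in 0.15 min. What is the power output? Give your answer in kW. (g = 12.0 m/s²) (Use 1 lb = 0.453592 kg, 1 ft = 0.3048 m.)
Convert to SI: m = 82.0094 kg, h = 14.9992 m, t = 9.0 s
P = mgh/t = (82.0094)(12.0)(14.9992)/9.0 = 1640.1 W = 1.64 kW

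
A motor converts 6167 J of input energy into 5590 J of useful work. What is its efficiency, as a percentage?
η = W_out/W_in = 5590/6167 = 90.64%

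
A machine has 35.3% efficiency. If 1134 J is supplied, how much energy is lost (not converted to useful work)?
W_lost = W_in(1 − η) = 1134·(1 − 0.353) = 733.7 J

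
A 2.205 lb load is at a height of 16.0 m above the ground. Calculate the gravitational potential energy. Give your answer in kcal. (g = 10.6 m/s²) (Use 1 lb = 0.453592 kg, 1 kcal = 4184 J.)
Convert to SI: m = 1.00017 kg, h = 16.0 m
PE = mgh = (1.00017)(10.6)(16.0) = 169.629 J = 0.04054 kcal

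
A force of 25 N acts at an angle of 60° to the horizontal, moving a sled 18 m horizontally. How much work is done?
W = F·d·cosθ = (25)(18)cos(60°) = 225.0 J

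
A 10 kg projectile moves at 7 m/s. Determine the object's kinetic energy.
KE = ½mv² = ½(10)(7)² = 245.0 J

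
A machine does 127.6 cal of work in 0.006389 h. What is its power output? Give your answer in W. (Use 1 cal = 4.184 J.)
Convert to SI: W = 533.878 J, t = 23.0004 s
P = W/t = 533.878/23.0004 = 23.21 W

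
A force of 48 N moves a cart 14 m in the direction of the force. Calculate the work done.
W = F·d = (48)(14) = 672.0 J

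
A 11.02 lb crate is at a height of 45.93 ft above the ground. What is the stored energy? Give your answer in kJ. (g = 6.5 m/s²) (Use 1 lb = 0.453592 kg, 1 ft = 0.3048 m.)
Convert to SI: m = 4.99858 kg, h = 13.9995 m
PE = mgh = (4.99858)(6.5)(13.9995) = 454.854 J = 0.4549 kJ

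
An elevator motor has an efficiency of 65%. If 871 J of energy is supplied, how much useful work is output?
W_out = η·W_in = 0.65·871 = 566.15 J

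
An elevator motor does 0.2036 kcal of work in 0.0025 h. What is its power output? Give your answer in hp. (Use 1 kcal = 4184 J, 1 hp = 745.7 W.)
Convert to SI: W = 851.862 J, t = 9.0 s
P = W/t = 851.862/9.0 = 94.6514 W = 0.1269 hp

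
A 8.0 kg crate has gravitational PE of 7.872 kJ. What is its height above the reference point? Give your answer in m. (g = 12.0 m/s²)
Convert to SI: m = 8.0 kg, PE = 7872.0 J
h = PE/(mg) = 7872.0/(8.0·12.0) = 82.0 m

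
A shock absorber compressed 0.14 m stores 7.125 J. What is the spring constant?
k = 2·PE/x² = 2·7.125/(0.14)² = 727.0 N/m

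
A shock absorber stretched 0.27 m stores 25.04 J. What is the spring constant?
k = 2·PE/x² = 2·25.04/(0.27)² = 687.0 N/m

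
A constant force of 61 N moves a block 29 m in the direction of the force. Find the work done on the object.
W = F·d = (61)(29) = 1769 J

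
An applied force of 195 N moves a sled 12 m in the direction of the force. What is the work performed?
W = F·d = (195)(12) = 2340 J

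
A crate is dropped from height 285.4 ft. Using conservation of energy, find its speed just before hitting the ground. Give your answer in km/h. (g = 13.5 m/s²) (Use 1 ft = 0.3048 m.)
Convert to SI: h = 86.9899 m
mgh = ½mv² ⇒ v = √(2gh) = √(2·13.5·86.9899) = 48.4637 m/s = 174.5 km/h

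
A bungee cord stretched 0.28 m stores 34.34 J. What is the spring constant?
k = 2·PE/x² = 2·34.34/(0.28)² = 876.0 N/m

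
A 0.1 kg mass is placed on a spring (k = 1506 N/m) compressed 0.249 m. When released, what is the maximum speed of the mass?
½kx² = ½mv² ⇒ v = x√(k/m) = (0.249)√(1506/0.1) = 30.56 m/s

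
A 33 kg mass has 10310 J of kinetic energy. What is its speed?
v = √(2·KE/m) = √(2·10310/33) = 25.0 m/s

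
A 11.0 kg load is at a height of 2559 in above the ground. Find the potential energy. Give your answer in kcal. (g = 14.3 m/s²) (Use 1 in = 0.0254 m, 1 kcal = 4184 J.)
Convert to SI: m = 11.0 kg, h = 64.9986 m
PE = mgh = (11.0)(14.3)(64.9986) = 10224.3 J = 2.444 kcal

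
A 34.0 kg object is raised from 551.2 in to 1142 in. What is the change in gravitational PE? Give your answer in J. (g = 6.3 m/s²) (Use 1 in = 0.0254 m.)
Convert to SI: m = 34.0 kg, Δh = 15.0063 m
ΔPE = mgΔh = (34.0)(6.3)(15.0063) = 3214 J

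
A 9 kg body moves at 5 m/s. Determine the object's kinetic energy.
KE = ½mv² = ½(9)(5)² = 112.5 J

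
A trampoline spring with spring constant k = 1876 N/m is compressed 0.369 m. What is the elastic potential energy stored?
PE = ½kx² = ½(1876)(0.369)² = 127.7 J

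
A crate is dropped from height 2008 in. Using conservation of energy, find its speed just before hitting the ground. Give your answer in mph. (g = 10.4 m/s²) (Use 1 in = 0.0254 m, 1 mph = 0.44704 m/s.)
Convert to SI: h = 51.0032 m
mgh = ½mv² ⇒ v = √(2gh) = √(2·10.4·51.0032) = 32.5709 m/s = 72.86 mph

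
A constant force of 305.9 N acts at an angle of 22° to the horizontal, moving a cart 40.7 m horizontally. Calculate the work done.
W = F·d·cosθ = (305.9)(40.7)cos(22°) = 11540 J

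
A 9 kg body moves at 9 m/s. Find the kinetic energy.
KE = ½mv² = ½(9)(9)² = 364.5 J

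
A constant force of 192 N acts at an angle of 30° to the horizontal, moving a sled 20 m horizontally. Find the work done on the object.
W = F·d·cosθ = (192)(20)cos(30°) = 3326 J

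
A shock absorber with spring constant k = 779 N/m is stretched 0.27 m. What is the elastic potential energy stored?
PE = ½kx² = ½(779)(0.27)² = 28.39 J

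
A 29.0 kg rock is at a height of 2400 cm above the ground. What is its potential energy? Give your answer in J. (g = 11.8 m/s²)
Convert to SI: m = 29.0 kg, h = 24.0 m
PE = mgh = (29.0)(11.8)(24.0) = 8213 J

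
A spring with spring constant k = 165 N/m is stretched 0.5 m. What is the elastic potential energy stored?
PE = ½kx² = ½(165)(0.5)² = 20.63 J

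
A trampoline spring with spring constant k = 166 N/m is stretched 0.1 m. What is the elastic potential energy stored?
PE = ½kx² = ½(166)(0.1)² = 0.83 J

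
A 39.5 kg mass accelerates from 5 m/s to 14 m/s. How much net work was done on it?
W = ΔKE = ½m(v₂² − v₁²) = ½(39.5)(14² − 5²) = 3377.25 J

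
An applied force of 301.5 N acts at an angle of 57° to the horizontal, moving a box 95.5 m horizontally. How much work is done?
W = F·d·cosθ = (301.5)(95.5)cos(57°) = 15680 J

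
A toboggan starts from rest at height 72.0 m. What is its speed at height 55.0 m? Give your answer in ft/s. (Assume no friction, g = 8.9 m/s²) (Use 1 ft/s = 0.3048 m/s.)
mgh₁ = mgh₂ + ½mv² ⇒ v = √(2g(h₁−h₂)) = √(2·8.9·17.0) = 17.3954 m/s = 57.07 ft/s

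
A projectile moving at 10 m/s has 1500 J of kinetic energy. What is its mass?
m = 2·KE/v² = 2·1500/(10)² = 30.0 kg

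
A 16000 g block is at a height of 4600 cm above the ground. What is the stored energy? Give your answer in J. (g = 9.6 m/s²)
Convert to SI: m = 16.0 kg, h = 46.0 m
PE = mgh = (16.0)(9.6)(46.0) = 7066 J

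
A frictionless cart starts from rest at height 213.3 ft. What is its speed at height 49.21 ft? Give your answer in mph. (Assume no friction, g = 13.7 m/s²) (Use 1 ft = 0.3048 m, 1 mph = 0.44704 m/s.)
Convert to SI: h₁−h₂ = 50.0146 m
mgh₁ = mgh₂ + ½mv² ⇒ v = √(2g(h₁−h₂)) = √(2·13.7·50.0146) = 37.0189 m/s = 82.81 mph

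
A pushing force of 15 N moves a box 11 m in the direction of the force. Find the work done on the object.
W = F·d = (15)(11) = 165.0 J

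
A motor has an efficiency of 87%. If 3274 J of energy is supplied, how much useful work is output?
W_out = η·W_in = 0.87·3274 = 2848.38 J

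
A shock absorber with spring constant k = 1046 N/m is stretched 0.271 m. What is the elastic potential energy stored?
PE = ½kx² = ½(1046)(0.271)² = 38.41 J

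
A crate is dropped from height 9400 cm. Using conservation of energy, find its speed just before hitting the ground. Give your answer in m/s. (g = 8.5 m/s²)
Convert to SI: h = 94.0 m
mgh = ½mv² ⇒ v = √(2gh) = √(2·8.5·94.0) = 39.97 m/s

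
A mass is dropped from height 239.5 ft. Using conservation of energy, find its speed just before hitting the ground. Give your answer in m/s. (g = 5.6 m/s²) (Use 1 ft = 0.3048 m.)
Convert to SI: h = 72.9996 m
mgh = ½mv² ⇒ v = √(2gh) = √(2·5.6·72.9996) = 28.59 m/s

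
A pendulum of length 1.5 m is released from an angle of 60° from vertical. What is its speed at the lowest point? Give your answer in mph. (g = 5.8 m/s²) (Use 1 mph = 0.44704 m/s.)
h = L(1 − cosθ) = 1.5(1 − cos60°) = 0.75 m
v = √(2gh) = √(2·5.8·0.75) = 2.94958 m/s = 6.598 mph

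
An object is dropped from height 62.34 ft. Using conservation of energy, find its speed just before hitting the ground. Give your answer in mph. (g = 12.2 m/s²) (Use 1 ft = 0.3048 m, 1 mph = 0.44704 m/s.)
Convert to SI: h = 19.0012 m
mgh = ½mv² ⇒ v = √(2gh) = √(2·12.2·19.0012) = 21.5321 m/s = 48.17 mph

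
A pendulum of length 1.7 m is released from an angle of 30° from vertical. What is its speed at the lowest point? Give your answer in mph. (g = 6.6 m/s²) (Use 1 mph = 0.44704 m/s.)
h = L(1 − cosθ) = 1.7(1 − cos30°) = 0.227757 m
v = √(2gh) = √(2·6.6·0.227757) = 1.73389 m/s = 3.879 mph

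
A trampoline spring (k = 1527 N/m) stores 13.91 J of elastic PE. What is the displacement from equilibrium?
x = √(2·PE/k) = √(2·13.91/1527) = 0.135 m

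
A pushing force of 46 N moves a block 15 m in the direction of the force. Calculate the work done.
W = F·d = (46)(15) = 690.0 J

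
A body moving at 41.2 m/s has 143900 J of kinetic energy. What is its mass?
m = 2·KE/v² = 2·143900/(41.2)² = 169.5 kg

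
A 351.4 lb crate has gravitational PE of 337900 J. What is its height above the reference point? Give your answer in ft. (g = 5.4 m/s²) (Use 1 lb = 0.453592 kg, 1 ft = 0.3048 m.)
Convert to SI: m = 159.392 kg, PE = 337900 J
h = PE/(mg) = 337900/(159.392·5.4) = 392.579 m = 1288 ft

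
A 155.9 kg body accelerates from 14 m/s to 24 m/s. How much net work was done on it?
W = ΔKE = ½m(v₂² − v₁²) = ½(155.9)(24² − 14²) = 29621.0 J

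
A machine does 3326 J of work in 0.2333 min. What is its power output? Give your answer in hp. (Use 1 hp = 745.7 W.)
Convert to SI: W = 3326.0 J, t = 13.998 s
P = W/t = 3326.0/13.998 = 237.605 W = 0.3186 hp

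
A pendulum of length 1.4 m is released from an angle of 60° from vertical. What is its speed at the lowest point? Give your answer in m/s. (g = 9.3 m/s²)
h = L(1 − cosθ) = 1.4(1 − cos60°) = 0.7 m
v = √(2gh) = √(2·9.3·0.7) = 3.608 m/s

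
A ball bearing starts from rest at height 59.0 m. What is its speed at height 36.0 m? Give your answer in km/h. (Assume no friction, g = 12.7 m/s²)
mgh₁ = mgh₂ + ½mv² ⇒ v = √(2g(h₁−h₂)) = √(2·12.7·23.0) = 24.1702 m/s = 87.01 km/h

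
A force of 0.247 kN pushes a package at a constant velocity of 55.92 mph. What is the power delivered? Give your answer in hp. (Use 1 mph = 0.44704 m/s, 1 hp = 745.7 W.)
Convert to SI: F = 247.0 N, v = 24.9985 m/s
P = Fv = (247.0)(24.9985) = 6174.62 W = 8.28 hp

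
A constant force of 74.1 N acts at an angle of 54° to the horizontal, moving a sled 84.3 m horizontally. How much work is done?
W = F·d·cosθ = (74.1)(84.3)cos(54°) = 3672 J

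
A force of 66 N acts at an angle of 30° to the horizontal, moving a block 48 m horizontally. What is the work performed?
W = F·d·cosθ = (66)(48)cos(30°) = 2744 J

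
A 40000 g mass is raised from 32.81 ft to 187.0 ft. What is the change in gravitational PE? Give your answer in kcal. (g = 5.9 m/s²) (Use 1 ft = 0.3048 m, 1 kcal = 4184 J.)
Convert to SI: m = 40.0 kg, Δh = 46.9971 m
ΔPE = mgΔh = (40.0)(5.9)(46.9971) = 11091.3 J = 2.651 kcal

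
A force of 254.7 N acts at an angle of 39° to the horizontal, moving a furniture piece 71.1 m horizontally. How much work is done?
W = F·d·cosθ = (254.7)(71.1)cos(39°) = 14070 J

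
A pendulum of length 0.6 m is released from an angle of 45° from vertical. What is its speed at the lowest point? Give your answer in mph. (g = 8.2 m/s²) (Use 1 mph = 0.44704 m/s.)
h = L(1 − cosθ) = 0.6(1 − cos45°) = 0.175736 m
v = √(2gh) = √(2·8.2·0.175736) = 1.69767 m/s = 3.798 mph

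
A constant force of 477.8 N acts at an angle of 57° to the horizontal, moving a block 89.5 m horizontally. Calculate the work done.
W = F·d·cosθ = (477.8)(89.5)cos(57°) = 23290 J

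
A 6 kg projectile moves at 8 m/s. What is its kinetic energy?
KE = ½mv² = ½(6)(8)² = 192.0 J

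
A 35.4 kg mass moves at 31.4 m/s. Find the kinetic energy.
KE = ½mv² = ½(35.4)(31.4)² = 17450 J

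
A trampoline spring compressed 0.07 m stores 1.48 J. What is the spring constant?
k = 2·PE/x² = 2·1.48/(0.07)² = 604.1 N/m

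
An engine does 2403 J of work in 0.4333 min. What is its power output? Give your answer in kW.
Convert to SI: W = 2403.0 J, t = 25.998 s
P = W/t = 2403.0/25.998 = 92.4302 W = 0.09243 kW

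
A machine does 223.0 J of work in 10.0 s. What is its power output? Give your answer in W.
P = W/t = 223.0/10.0 = 22.3 W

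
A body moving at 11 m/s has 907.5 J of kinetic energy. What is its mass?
m = 2·KE/v² = 2·907.5/(11)² = 15.0 kg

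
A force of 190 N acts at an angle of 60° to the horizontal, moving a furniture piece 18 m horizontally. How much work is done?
W = F·d·cosθ = (190)(18)cos(60°) = 1710 J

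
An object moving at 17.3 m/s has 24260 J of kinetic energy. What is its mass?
m = 2·KE/v² = 2·24260/(17.3)² = 162.1 kg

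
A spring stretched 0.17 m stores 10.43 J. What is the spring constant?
k = 2·PE/x² = 2·10.43/(0.17)² = 721.8 N/m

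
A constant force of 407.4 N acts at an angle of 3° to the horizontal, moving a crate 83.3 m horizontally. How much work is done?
W = F·d·cosθ = (407.4)(83.3)cos(3°) = 33890 J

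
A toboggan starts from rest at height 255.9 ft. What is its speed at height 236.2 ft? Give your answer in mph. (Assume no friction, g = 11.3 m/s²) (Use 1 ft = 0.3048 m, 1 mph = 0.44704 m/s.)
Convert to SI: h₁−h₂ = 6.00456 m
mgh₁ = mgh₂ + ½mv² ⇒ v = √(2g(h₁−h₂)) = √(2·11.3·6.00456) = 11.6492 m/s = 26.06 mph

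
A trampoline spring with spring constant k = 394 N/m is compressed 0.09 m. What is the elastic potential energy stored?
PE = ½kx² = ½(394)(0.09)² = 1.596 J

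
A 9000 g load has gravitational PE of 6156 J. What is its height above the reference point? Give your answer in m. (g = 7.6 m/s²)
Convert to SI: m = 9.0 kg, PE = 6156.0 J
h = PE/(mg) = 6156.0/(9.0·7.6) = 90.0 m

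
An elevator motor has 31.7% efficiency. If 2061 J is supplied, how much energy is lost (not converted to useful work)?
W_lost = W_in(1 − η) = 2061·(1 − 0.317) = 1408 J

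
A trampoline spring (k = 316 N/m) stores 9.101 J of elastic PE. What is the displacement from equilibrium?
x = √(2·PE/k) = √(2·9.101/316) = 0.24 m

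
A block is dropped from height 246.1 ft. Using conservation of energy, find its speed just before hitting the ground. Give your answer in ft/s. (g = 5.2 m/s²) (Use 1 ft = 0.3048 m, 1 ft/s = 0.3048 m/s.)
Convert to SI: h = 75.0113 m
mgh = ½mv² ⇒ v = √(2gh) = √(2·5.2·75.0113) = 27.9306 m/s = 91.64 ft/s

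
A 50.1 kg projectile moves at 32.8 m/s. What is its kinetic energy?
KE = ½mv² = ½(50.1)(32.8)² = 26950 J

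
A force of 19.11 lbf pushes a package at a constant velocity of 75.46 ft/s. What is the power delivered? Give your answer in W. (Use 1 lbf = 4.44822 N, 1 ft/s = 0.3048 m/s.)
Convert to SI: F = 85.0055 N, v = 23.0002 m/s
P = Fv = (85.0055)(23.0002) = 1955 W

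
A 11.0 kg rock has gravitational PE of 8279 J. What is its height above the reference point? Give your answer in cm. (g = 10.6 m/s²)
h = PE/(mg) = 8279.0/(11.0·10.6) = 71.0034 m = 7100 cm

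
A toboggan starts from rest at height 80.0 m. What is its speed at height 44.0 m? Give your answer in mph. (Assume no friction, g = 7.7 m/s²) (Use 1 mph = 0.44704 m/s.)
mgh₁ = mgh₂ + ½mv² ⇒ v = √(2g(h₁−h₂)) = √(2·7.7·36.0) = 23.5457 m/s = 52.67 mph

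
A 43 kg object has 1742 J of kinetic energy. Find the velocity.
v = √(2·KE/m) = √(2·1742/43) = 9.001 m/s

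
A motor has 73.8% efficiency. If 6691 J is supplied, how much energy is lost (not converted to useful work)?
W_lost = W_in(1 − η) = 6691·(1 − 0.738) = 1753 J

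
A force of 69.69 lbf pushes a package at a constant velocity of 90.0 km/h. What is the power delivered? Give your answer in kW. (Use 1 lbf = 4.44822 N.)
Convert to SI: F = 309.996 N, v = 25.0 m/s
P = Fv = (309.996)(25.0) = 7749.91 W = 7.75 kW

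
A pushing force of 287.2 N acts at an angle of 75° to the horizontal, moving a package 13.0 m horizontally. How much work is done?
W = F·d·cosθ = (287.2)(13.0)cos(75°) = 966.3 J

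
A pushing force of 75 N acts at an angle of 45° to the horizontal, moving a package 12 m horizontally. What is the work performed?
W = F·d·cosθ = (75)(12)cos(45°) = 636.4 J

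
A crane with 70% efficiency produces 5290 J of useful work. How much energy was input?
W_in = W_out/η = 5290/0.7 = 7557 J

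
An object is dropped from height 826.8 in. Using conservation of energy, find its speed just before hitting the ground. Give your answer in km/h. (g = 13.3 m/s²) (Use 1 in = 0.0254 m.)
Convert to SI: h = 21.0007 m
mgh = ½mv² ⇒ v = √(2gh) = √(2·13.3·21.0007) = 23.6351 m/s = 85.09 km/h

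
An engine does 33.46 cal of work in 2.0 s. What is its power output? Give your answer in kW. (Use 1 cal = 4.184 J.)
Convert to SI: W = 139.997 J, t = 2.0 s
P = W/t = 139.997/2.0 = 69.9983 W = 0.07 kW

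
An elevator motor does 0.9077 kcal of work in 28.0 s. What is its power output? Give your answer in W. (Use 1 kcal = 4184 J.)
Convert to SI: W = 3797.82 J, t = 28.0 s
P = W/t = 3797.82/28.0 = 135.6 W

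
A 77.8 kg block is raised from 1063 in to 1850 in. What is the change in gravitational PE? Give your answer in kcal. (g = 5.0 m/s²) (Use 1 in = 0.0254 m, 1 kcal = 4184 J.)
Convert to SI: m = 77.8 kg, Δh = 19.9898 m
ΔPE = mgΔh = (77.8)(5.0)(19.9898) = 7776.03 J = 1.859 kcal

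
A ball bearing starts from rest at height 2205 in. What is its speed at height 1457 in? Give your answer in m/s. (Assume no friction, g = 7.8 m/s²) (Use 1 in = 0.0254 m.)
Convert to SI: h₁−h₂ = 18.9992 m
mgh₁ = mgh₂ + ½mv² ⇒ v = √(2g(h₁−h₂)) = √(2·7.8·18.9992) = 17.22 m/s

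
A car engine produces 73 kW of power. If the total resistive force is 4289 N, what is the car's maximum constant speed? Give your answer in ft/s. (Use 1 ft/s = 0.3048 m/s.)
P = Fv ⇒ v = P/F = 73000 W/4289.0 N = 17.0203 m/s = 55.84 ft/s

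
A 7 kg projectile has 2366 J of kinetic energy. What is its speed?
v = √(2·KE/m) = √(2·2366/7) = 26.0 m/s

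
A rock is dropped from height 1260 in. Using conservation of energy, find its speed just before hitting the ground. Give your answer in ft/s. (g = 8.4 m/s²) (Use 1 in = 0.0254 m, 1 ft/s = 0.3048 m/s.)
Convert to SI: h = 32.004 m
mgh = ½mv² ⇒ v = √(2gh) = √(2·8.4·32.004) = 23.18765 m/s = 76.07 ft/s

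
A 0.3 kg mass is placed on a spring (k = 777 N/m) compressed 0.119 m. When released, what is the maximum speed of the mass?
½kx² = ½mv² ⇒ v = x√(k/m) = (0.119)√(777/0.3) = 6.056 m/s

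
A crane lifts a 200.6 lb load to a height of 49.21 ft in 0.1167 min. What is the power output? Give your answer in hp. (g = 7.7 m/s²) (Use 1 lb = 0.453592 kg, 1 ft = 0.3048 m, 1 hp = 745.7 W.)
Convert to SI: m = 90.9906 kg, h = 14.9992 m, t = 7.002 s
P = mgh/t = (90.9906)(7.7)(14.9992)/7.002 = 1500.84 W = 2.013 hp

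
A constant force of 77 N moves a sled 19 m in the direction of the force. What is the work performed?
W = F·d = (77)(19) = 1463 J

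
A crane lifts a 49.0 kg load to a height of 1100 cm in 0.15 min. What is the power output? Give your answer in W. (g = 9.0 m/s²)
Convert to SI: m = 49.0 kg, h = 11.0 m, t = 9.0 s
P = mgh/t = (49.0)(9.0)(11.0)/9.0 = 539.0 W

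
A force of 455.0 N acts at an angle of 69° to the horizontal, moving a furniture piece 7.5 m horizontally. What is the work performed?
W = F·d·cosθ = (455.0)(7.5)cos(69°) = 1223 J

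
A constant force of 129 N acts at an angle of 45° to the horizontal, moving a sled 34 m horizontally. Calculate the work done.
W = F·d·cosθ = (129)(34)cos(45°) = 3101 J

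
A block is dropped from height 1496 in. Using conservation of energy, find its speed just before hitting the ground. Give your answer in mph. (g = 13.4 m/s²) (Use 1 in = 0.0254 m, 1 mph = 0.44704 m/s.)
Convert to SI: h = 37.9984 m
mgh = ½mv² ⇒ v = √(2gh) = √(2·13.4·37.9984) = 31.9117 m/s = 71.38 mph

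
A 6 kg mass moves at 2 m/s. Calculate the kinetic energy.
KE = ½mv² = ½(6)(2)² = 12.0 J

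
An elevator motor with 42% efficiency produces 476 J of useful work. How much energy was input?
W_in = W_out/η = 476/0.42 = 1133 J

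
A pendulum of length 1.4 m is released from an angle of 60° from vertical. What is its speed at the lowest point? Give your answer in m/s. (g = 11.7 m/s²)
h = L(1 − cosθ) = 1.4(1 − cos60°) = 0.7 m
v = √(2gh) = √(2·11.7·0.7) = 4.047 m/s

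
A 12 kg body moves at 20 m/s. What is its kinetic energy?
KE = ½mv² = ½(12)(20)² = 2400.0 J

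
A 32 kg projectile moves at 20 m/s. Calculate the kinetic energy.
KE = ½mv² = ½(32)(20)² = 6400.0 J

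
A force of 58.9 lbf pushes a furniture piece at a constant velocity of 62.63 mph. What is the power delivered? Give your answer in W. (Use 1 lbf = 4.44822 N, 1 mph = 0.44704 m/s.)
Convert to SI: F = 262.0 N, v = 27.9981 m/s
P = Fv = (262.0)(27.9981) = 7336 W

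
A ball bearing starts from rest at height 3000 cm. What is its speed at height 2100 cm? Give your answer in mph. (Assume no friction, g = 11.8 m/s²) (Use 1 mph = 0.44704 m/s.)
Convert to SI: h₁−h₂ = 9.0 m
mgh₁ = mgh₂ + ½mv² ⇒ v = √(2g(h₁−h₂)) = √(2·11.8·9.0) = 14.5739 m/s = 32.6 mph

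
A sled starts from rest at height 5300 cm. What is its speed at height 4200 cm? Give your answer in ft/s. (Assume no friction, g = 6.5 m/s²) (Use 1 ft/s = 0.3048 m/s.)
Convert to SI: h₁−h₂ = 11.0 m
mgh₁ = mgh₂ + ½mv² ⇒ v = √(2g(h₁−h₂)) = √(2·6.5·11.0) = 11.9583 m/s = 39.23 ft/s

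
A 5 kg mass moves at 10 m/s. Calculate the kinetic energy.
KE = ½mv² = ½(5)(10)² = 250.0 J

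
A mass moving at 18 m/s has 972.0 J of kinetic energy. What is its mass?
m = 2·KE/v² = 2·972.0/(18)² = 6.0 kg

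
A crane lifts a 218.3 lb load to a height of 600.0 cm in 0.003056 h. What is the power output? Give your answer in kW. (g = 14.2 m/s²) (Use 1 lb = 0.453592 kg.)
Convert to SI: m = 99.0191 kg, h = 6.0 m, t = 11.0016 s
P = mgh/t = (99.0191)(14.2)(6.0)/11.0016 = 766.837 W = 0.7668 kW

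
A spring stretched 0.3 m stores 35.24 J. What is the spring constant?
k = 2·PE/x² = 2·35.24/(0.3)² = 783.1 N/m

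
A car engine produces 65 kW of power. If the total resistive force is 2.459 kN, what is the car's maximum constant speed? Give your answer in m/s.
Convert to SI: F = 2459.0 N
P = Fv ⇒ v = P/F = 65000 W/2459.0 N = 26.43 m/s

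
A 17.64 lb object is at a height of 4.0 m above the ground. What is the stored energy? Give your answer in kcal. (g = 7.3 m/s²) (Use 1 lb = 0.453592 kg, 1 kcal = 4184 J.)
Convert to SI: m = 8.00136 kg, h = 4.0 m
PE = mgh = (8.00136)(7.3)(4.0) = 233.64 J = 0.05584 kcal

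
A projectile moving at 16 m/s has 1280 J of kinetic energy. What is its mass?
m = 2·KE/v² = 2·1280/(16)² = 10.0 kg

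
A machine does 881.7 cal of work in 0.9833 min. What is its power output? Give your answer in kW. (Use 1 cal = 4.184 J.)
Convert to SI: W = 3689.03 J, t = 58.998 s
P = W/t = 3689.03/58.998 = 62.5281 W = 0.06253 kW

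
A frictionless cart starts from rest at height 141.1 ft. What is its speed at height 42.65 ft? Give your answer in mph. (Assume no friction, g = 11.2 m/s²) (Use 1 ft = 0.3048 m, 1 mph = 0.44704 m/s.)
Convert to SI: h₁−h₂ = 30.0076 m
mgh₁ = mgh₂ + ½mv² ⇒ v = √(2g(h₁−h₂)) = √(2·11.2·30.0076) = 25.9262 m/s = 58.0 mph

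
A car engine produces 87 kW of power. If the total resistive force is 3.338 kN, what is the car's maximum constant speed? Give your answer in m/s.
Convert to SI: F = 3338.0 N
P = Fv ⇒ v = P/F = 87000 W/3338.0 N = 26.06 m/s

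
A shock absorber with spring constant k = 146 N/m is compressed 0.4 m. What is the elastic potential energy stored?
PE = ½kx² = ½(146)(0.4)² = 11.68 J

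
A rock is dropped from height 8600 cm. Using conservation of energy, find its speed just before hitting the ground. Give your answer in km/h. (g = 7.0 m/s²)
Convert to SI: h = 86.0 m
mgh = ½mv² ⇒ v = √(2gh) = √(2·7.0·86.0) = 34.6987 m/s = 124.9 km/h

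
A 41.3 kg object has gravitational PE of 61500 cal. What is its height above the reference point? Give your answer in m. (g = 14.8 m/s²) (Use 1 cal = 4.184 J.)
Convert to SI: m = 41.3 kg, PE = 257316 J
h = PE/(mg) = 257316/(41.3·14.8) = 421.0 m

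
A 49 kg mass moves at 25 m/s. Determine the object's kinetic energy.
KE = ½mv² = ½(49)(25)² = 15312.5 J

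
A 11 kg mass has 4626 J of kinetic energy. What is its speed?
v = √(2·KE/m) = √(2·4626/11) = 29.0 m/s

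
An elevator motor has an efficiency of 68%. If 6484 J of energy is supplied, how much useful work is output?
W_out = η·W_in = 0.68·6484 = 4409.12 J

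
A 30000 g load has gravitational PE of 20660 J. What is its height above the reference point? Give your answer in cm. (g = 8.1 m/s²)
Convert to SI: m = 30.0 kg, PE = 20660.0 J
h = PE/(mg) = 20660.0/(30.0·8.1) = 85.0206 m = 8502 cm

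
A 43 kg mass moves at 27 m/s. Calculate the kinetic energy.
KE = ½mv² = ½(43)(27)² = 15673.5 J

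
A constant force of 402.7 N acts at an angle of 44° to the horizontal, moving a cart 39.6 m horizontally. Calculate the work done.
W = F·d·cosθ = (402.7)(39.6)cos(44°) = 11470 J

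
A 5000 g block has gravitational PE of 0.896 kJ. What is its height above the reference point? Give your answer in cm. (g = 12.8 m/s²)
Convert to SI: m = 5.0 kg, PE = 896.0 J
h = PE/(mg) = 896.0/(5.0·12.8) = 14.0 m = 1400 cm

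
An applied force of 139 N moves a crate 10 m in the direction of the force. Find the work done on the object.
W = F·d = (139)(10) = 1390 J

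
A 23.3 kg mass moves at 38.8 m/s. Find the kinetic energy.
KE = ½mv² = ½(23.3)(38.8)² = 17540 J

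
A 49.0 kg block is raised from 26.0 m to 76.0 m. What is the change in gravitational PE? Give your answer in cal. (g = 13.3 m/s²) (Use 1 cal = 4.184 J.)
ΔPE = mgΔh = (49.0)(13.3)(50.0) = 32585.0 J = 7788 cal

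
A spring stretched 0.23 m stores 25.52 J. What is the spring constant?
k = 2·PE/x² = 2·25.52/(0.23)² = 964.8 N/m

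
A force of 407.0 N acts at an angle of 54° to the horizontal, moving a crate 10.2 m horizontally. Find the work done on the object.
W = F·d·cosθ = (407.0)(10.2)cos(54°) = 2440 J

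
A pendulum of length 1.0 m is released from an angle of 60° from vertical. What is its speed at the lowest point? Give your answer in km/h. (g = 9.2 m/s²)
h = L(1 − cosθ) = 1.0(1 − cos60°) = 0.5 m
v = √(2gh) = √(2·9.2·0.5) = 3.03315 m/s = 10.92 km/h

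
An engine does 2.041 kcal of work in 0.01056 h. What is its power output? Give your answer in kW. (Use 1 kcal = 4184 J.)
Convert to SI: W = 8539.54 J, t = 38.016 s
P = W/t = 8539.54/38.016 = 224.63 W = 0.2246 kW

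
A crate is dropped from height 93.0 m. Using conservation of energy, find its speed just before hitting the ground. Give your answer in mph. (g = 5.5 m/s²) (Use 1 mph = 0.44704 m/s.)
mgh = ½mv² ⇒ v = √(2gh) = √(2·5.5·93.0) = 31.9844 m/s = 71.55 mph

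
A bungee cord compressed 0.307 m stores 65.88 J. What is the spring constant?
k = 2·PE/x² = 2·65.88/(0.307)² = 1398 N/m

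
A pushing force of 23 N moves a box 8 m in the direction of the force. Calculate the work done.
W = F·d = (23)(8) = 184.0 J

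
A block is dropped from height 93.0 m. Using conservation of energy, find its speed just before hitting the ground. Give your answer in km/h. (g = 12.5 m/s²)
mgh = ½mv² ⇒ v = √(2gh) = √(2·12.5·93.0) = 48.2183 m/s = 173.6 km/h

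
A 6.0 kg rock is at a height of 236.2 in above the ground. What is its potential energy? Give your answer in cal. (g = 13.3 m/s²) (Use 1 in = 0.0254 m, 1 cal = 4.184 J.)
Convert to SI: m = 6.0 kg, h = 5.99948 m
PE = mgh = (6.0)(13.3)(5.99948) = 478.759 J = 114.4 cal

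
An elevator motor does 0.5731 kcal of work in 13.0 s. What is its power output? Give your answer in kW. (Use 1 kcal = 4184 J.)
Convert to SI: W = 2397.85 J, t = 13.0 s
P = W/t = 2397.85/13.0 = 184.45 W = 0.1845 kW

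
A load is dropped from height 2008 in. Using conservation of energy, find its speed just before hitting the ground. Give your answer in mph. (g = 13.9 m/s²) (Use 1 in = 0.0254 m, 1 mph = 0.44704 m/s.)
Convert to SI: h = 51.0032 m
mgh = ½mv² ⇒ v = √(2gh) = √(2·13.9·51.0032) = 37.6549 m/s = 84.23 mph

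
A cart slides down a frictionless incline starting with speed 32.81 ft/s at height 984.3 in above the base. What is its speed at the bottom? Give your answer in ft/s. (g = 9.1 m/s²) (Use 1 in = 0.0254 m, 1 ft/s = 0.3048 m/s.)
Convert to SI: v₀ = 10.0005 m/s, h = 25.0012 m
½mv₀² + mgh = ½mv² ⇒ v = √(v₀² + 2gh) = √(10.0005² + 2·9.1·25.0012) = 23.5591 m/s = 77.29 ft/s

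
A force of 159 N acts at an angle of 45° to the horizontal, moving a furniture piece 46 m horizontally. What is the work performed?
W = F·d·cosθ = (159)(46)cos(45°) = 5172 J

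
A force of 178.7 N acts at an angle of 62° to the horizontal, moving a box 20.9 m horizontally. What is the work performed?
W = F·d·cosθ = (178.7)(20.9)cos(62°) = 1753 J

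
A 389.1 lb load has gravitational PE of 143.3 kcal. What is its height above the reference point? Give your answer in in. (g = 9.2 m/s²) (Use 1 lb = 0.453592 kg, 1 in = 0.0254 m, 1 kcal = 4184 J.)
Convert to SI: m = 176.493 kg, PE = 599567 J
h = PE/(mg) = 599567/(176.493·9.2) = 369.252 m = 14540 in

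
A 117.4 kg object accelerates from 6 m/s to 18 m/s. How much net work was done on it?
W = ΔKE = ½m(v₂² − v₁²) = ½(117.4)(18² − 6²) = 16905.6 J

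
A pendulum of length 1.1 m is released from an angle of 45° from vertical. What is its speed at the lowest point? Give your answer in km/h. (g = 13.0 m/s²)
h = L(1 − cosθ) = 1.1(1 − cos45°) = 0.322183 m
v = √(2gh) = √(2·13.0·0.322183) = 2.89426 m/s = 10.42 km/h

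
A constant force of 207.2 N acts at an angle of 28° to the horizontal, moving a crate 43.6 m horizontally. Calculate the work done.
W = F·d·cosθ = (207.2)(43.6)cos(28°) = 7976 J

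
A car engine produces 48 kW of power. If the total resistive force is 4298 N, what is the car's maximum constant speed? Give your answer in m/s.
P = Fv ⇒ v = P/F = 48000 W/4298.0 N = 11.17 m/s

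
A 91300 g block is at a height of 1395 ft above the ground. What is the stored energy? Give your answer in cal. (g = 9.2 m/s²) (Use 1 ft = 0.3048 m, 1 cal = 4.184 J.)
Convert to SI: m = 91.3 kg, h = 425.196 m
PE = mgh = (91.3)(9.2)(425.196) = 357148 J = 85360 cal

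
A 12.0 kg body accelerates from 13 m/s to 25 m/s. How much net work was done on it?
W = ΔKE = ½m(v₂² − v₁²) = ½(12.0)(25² − 13²) = 2736.0 J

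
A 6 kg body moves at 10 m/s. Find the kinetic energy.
KE = ½mv² = ½(6)(10)² = 300.0 J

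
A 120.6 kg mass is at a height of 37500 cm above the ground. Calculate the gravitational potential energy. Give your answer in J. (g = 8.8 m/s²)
Convert to SI: m = 120.6 kg, h = 375.0 m
PE = mgh = (120.6)(8.8)(375.0) = 398000 J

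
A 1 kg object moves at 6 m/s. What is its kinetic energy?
KE = ½mv² = ½(1)(6)² = 18.0 J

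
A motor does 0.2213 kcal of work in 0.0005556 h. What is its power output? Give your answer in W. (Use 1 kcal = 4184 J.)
Convert to SI: W = 925.919 J, t = 2.00016 s
P = W/t = 925.919/2.00016 = 462.9 W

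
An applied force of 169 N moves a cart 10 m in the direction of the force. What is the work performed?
W = F·d = (169)(10) = 1690 J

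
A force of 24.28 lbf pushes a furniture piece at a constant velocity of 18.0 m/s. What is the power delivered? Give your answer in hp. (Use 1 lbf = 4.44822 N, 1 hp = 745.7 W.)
Convert to SI: F = 108.003 N, v = 18.0 m/s
P = Fv = (108.003)(18.0) = 1944.05 W = 2.607 hp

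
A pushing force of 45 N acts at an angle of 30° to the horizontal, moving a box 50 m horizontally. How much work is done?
W = F·d·cosθ = (45)(50)cos(30°) = 1949 J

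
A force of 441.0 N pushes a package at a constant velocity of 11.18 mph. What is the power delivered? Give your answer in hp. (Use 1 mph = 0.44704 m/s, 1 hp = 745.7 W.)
Convert to SI: F = 441.0 N, v = 4.99791 m/s
P = Fv = (441.0)(4.99791) = 2204.08 W = 2.956 hp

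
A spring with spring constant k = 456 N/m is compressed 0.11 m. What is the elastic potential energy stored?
PE = ½kx² = ½(456)(0.11)² = 2.759 J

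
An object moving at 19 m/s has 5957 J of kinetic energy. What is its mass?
m = 2·KE/v² = 2·5957/(19)² = 33.0 kg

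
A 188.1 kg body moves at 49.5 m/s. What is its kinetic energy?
KE = ½mv² = ½(188.1)(49.5)² = 230400 J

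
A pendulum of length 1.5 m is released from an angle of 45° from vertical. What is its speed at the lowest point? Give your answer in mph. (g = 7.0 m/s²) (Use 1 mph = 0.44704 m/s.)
h = L(1 − cosθ) = 1.5(1 − cos45°) = 0.43934 m
v = √(2gh) = √(2·7.0·0.43934) = 2.48007 m/s = 5.548 mph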